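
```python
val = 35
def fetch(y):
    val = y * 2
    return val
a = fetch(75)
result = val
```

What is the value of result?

Step 1: Global val = 35.
Step 2: fetch(75) creates local val = 75 * 2 = 150.
Step 3: Global val unchanged because no global keyword. result = 35

The answer is 35.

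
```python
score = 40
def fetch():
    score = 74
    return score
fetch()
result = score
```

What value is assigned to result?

Step 1: Global score = 40.
Step 2: fetch() creates local score = 74 (shadow, not modification).
Step 3: After fetch() returns, global score is unchanged. result = 40

The answer is 40.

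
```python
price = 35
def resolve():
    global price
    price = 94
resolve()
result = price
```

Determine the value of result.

Step 1: price = 35 globally.
Step 2: resolve() declares global price and sets it to 94.
Step 3: After resolve(), global price = 94. result = 94

The answer is 94.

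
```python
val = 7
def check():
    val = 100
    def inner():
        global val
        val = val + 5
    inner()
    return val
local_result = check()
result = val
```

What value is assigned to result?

Step 1: Global val = 7. check() creates local val = 100.
Step 2: inner() declares global val and adds 5: global val = 7 + 5 = 12.
Step 3: check() returns its local val = 100 (unaffected by inner).
Step 4: result = global val = 12

The answer is 12.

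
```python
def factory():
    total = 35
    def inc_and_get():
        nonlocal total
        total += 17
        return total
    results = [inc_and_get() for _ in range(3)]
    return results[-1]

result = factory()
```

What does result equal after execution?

Step 1: total = 35.
Step 2: Three calls to inc_and_get(), each adding 17.
Step 3: Last value = 35 + 17 * 3 = 86

The answer is 86.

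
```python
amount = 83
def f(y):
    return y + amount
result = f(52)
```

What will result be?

Step 1: amount = 83 is defined globally.
Step 2: f(52) uses parameter y = 52 and looks up amount from global scope = 83.
Step 3: result = 52 + 83 = 135

The answer is 135.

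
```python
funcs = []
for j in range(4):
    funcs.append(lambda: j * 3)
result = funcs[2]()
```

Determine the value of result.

Step 1: All lambdas reference the same variable j (late binding).
Step 2: After the loop, j = 3. Every lambda returns j * 3.
Step 3: funcs[2]() = 3 * 3 = 9

The answer is 9.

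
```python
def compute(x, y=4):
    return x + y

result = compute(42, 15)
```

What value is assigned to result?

Step 1: compute(42, 15) overrides default y with 15.
Step 2: Returns 42 + 15 = 57.
Step 3: result = 57

The answer is 57.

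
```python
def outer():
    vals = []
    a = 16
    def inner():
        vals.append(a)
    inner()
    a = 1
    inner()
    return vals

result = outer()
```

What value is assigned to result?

Step 1: a = 16. inner() appends current a to vals.
Step 2: First inner(): appends 16. Then a = 1.
Step 3: Second inner(): appends 1 (closure sees updated a). result = [16, 1]

The answer is [16, 1].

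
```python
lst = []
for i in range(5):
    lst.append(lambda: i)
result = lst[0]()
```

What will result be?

Step 1: The loop creates 5 lambdas, all referencing the same variable i.
Step 2: After the loop, i = 4 (final value).
Step 3: lst[0]() looks up i at call time and finds 4. This is the late binding gotcha. result = 4

The answer is 4.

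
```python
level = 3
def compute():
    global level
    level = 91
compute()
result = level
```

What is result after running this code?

Step 1: level = 3 globally.
Step 2: compute() declares global level and sets it to 91.
Step 3: After compute(), global level = 91. result = 91

The answer is 91.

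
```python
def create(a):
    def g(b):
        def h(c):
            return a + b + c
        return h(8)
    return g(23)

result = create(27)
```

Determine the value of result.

Step 1: a = 27, b = 23, c = 8 across three nested scopes.
Step 2: h() accesses all three via LEGB rule.
Step 3: result = 27 + 23 + 8 = 58

The answer is 58.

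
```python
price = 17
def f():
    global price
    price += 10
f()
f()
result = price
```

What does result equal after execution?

Step 1: price = 17.
Step 2: First f(): price = 17 + 10 = 27.
Step 3: Second f(): price = 27 + 10 = 37. result = 37

The answer is 37.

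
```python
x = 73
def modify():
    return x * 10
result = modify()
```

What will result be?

Step 1: x = 73 is defined globally.
Step 2: modify() looks up x from global scope = 73, then computes 73 * 10 = 730.
Step 3: result = 730

The answer is 730.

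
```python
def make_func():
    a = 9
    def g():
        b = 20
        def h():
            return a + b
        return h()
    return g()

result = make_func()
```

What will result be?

Step 1: make_func() defines a = 9. g() defines b = 20.
Step 2: h() accesses both from enclosing scopes: a = 9, b = 20.
Step 3: result = 9 + 20 = 29

The answer is 29.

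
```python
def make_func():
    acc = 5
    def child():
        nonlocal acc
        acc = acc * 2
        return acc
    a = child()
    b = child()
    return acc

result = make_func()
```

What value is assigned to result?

Step 1: acc starts at 5.
Step 2: First child(): acc = 5 * 2 = 10.
Step 3: Second child(): acc = 10 * 2 = 20.
Step 4: result = 20

The answer is 20.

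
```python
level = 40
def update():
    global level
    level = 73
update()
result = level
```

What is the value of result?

Step 1: level = 40 globally.
Step 2: update() declares global level and sets it to 73.
Step 3: After update(), global level = 73. result = 73

The answer is 73.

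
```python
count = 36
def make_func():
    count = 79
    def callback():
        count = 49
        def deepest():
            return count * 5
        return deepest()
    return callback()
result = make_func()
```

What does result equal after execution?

Step 1: deepest() looks up count through LEGB: not local, finds count = 49 in enclosing callback().
Step 2: Returns 49 * 5 = 245.
Step 3: result = 245

The answer is 245.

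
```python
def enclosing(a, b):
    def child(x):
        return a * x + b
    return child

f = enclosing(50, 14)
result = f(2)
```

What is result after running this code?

Step 1: enclosing(50, 14) captures a = 50, b = 14.
Step 2: f(2) computes 50 * 2 + 14 = 114.
Step 3: result = 114

The answer is 114.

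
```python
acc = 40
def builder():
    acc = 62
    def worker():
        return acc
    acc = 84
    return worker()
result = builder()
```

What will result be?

Step 1: builder() sets acc = 62, then later acc = 84.
Step 2: worker() is called after acc is reassigned to 84. Closures capture variables by reference, not by value.
Step 3: result = 84

The answer is 84.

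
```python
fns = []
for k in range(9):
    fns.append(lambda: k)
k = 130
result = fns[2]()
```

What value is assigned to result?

Step 1: Lambdas capture the variable k by reference, not by value.
Step 2: After the loop, k is reassigned to 130.
Step 3: fns[2]() looks up the current k = 130. result = 130

The answer is 130.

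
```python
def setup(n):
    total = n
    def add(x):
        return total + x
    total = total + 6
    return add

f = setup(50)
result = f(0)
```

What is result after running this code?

Step 1: setup(50) sets total = 50, then total = 50 + 6 = 56.
Step 2: Closures capture by reference, so add sees total = 56.
Step 3: f(0) returns 56 + 0 = 56

The answer is 56.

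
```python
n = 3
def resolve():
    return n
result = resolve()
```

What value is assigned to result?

Step 1: n = 3 is defined in the global scope.
Step 2: resolve() looks up n. No local n exists, so Python checks the global scope via LEGB rule and finds n = 3.
Step 3: result = 3

The answer is 3.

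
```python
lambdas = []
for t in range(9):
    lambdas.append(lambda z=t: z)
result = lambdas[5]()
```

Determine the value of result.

Step 1: Default argument z=t captures t's value at each iteration.
Step 2: lambdas[5] captured z = 5 when t was 5.
Step 3: result = 5

The answer is 5.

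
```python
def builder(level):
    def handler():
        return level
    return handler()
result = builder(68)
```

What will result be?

Step 1: builder(68) binds parameter level = 68.
Step 2: handler() looks up level in enclosing scope and finds the parameter level = 68.
Step 3: result = 68

The answer is 68.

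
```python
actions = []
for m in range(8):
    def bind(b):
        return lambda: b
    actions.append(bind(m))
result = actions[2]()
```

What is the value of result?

Step 1: bind(m) creates a new scope capturing b = m at call time.
Step 2: actions[2] = bind(2), so its lambda captures b = 2.
Step 3: result = 2 (closure factory fixes late binding)

The answer is 2.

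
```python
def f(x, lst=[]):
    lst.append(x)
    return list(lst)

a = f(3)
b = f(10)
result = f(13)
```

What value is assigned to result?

Step 1: Default list is shared. list() creates copies for return values.
Step 2: Internal list grows: [3] -> [3, 10] -> [3, 10, 13].
Step 3: result = [3, 10, 13]

The answer is [3, 10, 13].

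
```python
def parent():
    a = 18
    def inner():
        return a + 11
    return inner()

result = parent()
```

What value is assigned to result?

Step 1: parent() defines a = 18.
Step 2: inner() reads a = 18 from enclosing scope, returns 18 + 11 = 29.
Step 3: result = 29

The answer is 29.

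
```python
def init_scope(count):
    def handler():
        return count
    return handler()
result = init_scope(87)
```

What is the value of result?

Step 1: init_scope(87) binds parameter count = 87.
Step 2: handler() looks up count in enclosing scope and finds the parameter count = 87.
Step 3: result = 87

The answer is 87.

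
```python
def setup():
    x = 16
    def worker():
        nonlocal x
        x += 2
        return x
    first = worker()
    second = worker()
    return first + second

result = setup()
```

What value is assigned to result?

Step 1: x starts at 16.
Step 2: First call: x = 16 + 2 = 18, returns 18.
Step 3: Second call: x = 18 + 2 = 20, returns 20.
Step 4: result = 18 + 20 = 38

The answer is 38.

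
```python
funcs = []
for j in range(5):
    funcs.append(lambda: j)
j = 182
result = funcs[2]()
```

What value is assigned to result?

Step 1: Lambdas capture the variable j by reference, not by value.
Step 2: After the loop, j is reassigned to 182.
Step 3: funcs[2]() looks up the current j = 182. result = 182

The answer is 182.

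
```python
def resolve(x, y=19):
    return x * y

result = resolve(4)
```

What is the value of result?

Step 1: resolve(4) uses default y = 19.
Step 2: Returns 4 * 19 = 76.
Step 3: result = 76

The answer is 76.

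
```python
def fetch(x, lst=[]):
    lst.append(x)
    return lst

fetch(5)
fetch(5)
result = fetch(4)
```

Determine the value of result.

Step 1: Mutable default argument gotcha! The list [] is created once.
Step 2: Each call appends to the SAME list: [5], [5, 5], [5, 5, 4].
Step 3: result = [5, 5, 4]

The answer is [5, 5, 4].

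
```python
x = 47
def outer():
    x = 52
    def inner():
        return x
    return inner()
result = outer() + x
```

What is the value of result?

Step 1: Global x = 47. outer() shadows with x = 52.
Step 2: inner() returns enclosing x = 52. outer() = 52.
Step 3: result = 52 + global x (47) = 99

The answer is 99.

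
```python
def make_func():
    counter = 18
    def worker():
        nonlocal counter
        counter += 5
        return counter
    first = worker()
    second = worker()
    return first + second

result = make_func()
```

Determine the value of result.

Step 1: counter starts at 18.
Step 2: First call: counter = 18 + 5 = 23, returns 23.
Step 3: Second call: counter = 23 + 5 = 28, returns 28.
Step 4: result = 23 + 28 = 51

The answer is 51.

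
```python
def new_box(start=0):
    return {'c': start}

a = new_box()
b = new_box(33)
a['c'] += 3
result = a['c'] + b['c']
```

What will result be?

Step 1: new_box() returns a new dict each call (immutable default 0).
Step 2: a = {'c': 0}, b = {'c': 33}.
Step 3: a['c'] += 3 = 3. result = 3 + 33 = 36

The answer is 36.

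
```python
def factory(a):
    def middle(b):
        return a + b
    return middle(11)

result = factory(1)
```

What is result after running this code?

Step 1: factory(1) passes a = 1.
Step 2: middle(11) has b = 11, reads a = 1 from enclosing.
Step 3: result = 1 + 11 = 12

The answer is 12.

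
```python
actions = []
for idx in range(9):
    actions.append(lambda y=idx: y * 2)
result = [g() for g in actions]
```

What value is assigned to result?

Step 1: Default arg y=idx captures idx at each iteration.
Step 2: actions[k] has y defaulting to k, returns k * 2.
Step 3: result = [0, 2, 4, 6, 8, 10, 12, 14, 16]

The answer is [0, 2, 4, 6, 8, 10, 12, 14, 16].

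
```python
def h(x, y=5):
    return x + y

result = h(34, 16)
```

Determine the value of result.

Step 1: h(34, 16) overrides default y with 16.
Step 2: Returns 34 + 16 = 50.
Step 3: result = 50

The answer is 50.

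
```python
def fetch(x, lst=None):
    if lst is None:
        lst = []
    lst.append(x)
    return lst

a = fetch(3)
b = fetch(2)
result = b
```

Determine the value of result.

Step 1: None default with guard creates a NEW list each call.
Step 2: a = [3] (fresh list). b = [2] (another fresh list).
Step 3: result = [2] (this is the fix for mutable default)

The answer is [2].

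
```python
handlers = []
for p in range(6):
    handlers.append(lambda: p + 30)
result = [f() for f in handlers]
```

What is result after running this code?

Step 1: All lambdas capture p by reference. After the loop, p = 5.
Step 2: Each call returns 5 + 30 = 35.
Step 3: result = [35, 35, 35, 35, 35, 35]

The answer is [35, 35, 35, 35, 35, 35].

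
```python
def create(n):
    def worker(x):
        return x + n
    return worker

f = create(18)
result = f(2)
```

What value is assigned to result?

Step 1: create(18) creates a closure that captures n = 18.
Step 2: f(2) calls the closure with x = 2, returning 2 + 18 = 20.
Step 3: result = 20

The answer is 20.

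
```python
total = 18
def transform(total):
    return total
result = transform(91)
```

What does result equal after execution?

Step 1: Global total = 18.
Step 2: transform(91) takes parameter total = 91, which shadows the global.
Step 3: result = 91

The answer is 91.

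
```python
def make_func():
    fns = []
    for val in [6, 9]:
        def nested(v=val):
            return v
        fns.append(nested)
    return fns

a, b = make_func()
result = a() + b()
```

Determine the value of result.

Step 1: Default argument v=val captures val at each iteration.
Step 2: a() returns 6 (captured at first iteration), b() returns 9 (captured at second).
Step 3: result = 6 + 9 = 15

The answer is 15.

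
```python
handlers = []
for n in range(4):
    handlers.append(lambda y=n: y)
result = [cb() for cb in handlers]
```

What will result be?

Step 1: Default arg y=n captures n at each iteration.
Step 2: Each lambda has its own default: 0, 1, ..., 3.
Step 3: result = [0, 1, 2, 3]

The answer is [0, 1, 2, 3].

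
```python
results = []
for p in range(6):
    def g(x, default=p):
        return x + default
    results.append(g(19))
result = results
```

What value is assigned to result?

Step 1: Default argument default=p is evaluated at function definition time.
Step 2: Each iteration creates g with default = current p value.
Step 3: g(19) returns 19 + default. results = [19, 20, 21, 22, 23, 24]

The answer is [19, 20, 21, 22, 23, 24].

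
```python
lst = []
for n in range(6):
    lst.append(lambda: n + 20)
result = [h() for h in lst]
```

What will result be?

Step 1: All lambdas capture n by reference. After the loop, n = 5.
Step 2: Each call returns 5 + 20 = 25.
Step 3: result = [25, 25, 25, 25, 25, 25]

The answer is [25, 25, 25, 25, 25, 25].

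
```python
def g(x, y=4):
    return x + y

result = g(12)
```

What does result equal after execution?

Step 1: g(12) uses default y = 4.
Step 2: Returns 12 + 4 = 16.
Step 3: result = 16

The answer is 16.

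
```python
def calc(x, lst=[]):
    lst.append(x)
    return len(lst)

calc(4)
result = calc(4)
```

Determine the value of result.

Step 1: Mutable default list persists between calls.
Step 2: First call: lst = [4], len = 1. Second call: lst = [4, 4], len = 2.
Step 3: result = 2

The answer is 2.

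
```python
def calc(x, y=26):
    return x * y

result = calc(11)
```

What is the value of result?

Step 1: calc(11) uses default y = 26.
Step 2: Returns 11 * 26 = 286.
Step 3: result = 286

The answer is 286.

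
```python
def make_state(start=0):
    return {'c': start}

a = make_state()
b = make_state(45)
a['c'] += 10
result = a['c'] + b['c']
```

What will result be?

Step 1: make_state() returns a new dict each call (immutable default 0).
Step 2: a = {'c': 0}, b = {'c': 45}.
Step 3: a['c'] += 10 = 10. result = 10 + 45 = 55

The answer is 55.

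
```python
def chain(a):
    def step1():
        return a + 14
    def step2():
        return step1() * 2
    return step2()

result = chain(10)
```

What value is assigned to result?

Step 1: chain(10) captures a = 10.
Step 2: step2() calls step1() which returns 10 + 14 = 24.
Step 3: step2() returns 24 * 2 = 48

The answer is 48.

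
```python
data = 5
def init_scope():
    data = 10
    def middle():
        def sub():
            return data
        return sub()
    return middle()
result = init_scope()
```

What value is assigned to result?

Step 1: init_scope() defines data = 10. middle() and sub() have no local data.
Step 2: sub() checks local (none), enclosing middle() (none), enclosing init_scope() and finds data = 10.
Step 3: result = 10

The answer is 10.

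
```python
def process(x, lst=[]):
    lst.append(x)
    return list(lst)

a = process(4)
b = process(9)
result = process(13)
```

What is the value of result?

Step 1: Default list is shared. list() creates copies for return values.
Step 2: Internal list grows: [4] -> [4, 9] -> [4, 9, 13].
Step 3: result = [4, 9, 13]

The answer is [4, 9, 13].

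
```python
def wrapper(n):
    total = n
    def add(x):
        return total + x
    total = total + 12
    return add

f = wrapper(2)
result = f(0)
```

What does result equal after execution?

Step 1: wrapper(2) sets total = 2, then total = 2 + 12 = 14.
Step 2: Closures capture by reference, so add sees total = 14.
Step 3: f(0) returns 14 + 0 = 14

The answer is 14.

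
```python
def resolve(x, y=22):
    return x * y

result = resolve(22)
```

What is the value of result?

Step 1: resolve(22) uses default y = 22.
Step 2: Returns 22 * 22 = 484.
Step 3: result = 484

The answer is 484.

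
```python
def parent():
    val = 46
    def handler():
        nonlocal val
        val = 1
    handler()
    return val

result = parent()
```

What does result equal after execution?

Step 1: parent() sets val = 46.
Step 2: handler() uses nonlocal to reassign val = 1.
Step 3: result = 1

The answer is 1.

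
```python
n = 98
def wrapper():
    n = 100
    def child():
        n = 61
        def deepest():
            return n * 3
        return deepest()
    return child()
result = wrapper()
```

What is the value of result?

Step 1: deepest() looks up n through LEGB: not local, finds n = 61 in enclosing child().
Step 2: Returns 61 * 3 = 183.
Step 3: result = 183

The answer is 183.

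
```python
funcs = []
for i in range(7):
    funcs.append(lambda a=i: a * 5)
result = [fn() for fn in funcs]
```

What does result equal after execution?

Step 1: Default arg a=i captures i at each iteration.
Step 2: funcs[k] has a defaulting to k, returns k * 5.
Step 3: result = [0, 5, 10, 15, 20, 25, 30]

The answer is [0, 5, 10, 15, 20, 25, 30].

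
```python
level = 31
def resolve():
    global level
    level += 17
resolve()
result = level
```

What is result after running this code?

Step 1: level = 31 globally.
Step 2: resolve() modifies global level: level += 17 = 48.
Step 3: result = 48

The answer is 48.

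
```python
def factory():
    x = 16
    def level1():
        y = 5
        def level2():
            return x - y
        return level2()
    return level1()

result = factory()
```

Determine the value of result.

Step 1: x = 16 in factory. y = 5 in level1.
Step 2: level2() reads x = 16 and y = 5 from enclosing scopes.
Step 3: result = 16 - 5 = 11

The answer is 11.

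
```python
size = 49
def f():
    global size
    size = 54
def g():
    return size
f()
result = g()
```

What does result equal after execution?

Step 1: size = 49.
Step 2: f() sets global size = 54.
Step 3: g() reads global size = 54. result = 54

The answer is 54.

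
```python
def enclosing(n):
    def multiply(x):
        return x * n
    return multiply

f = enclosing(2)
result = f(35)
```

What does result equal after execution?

Step 1: enclosing(2) returns multiply closure with n = 2.
Step 2: f(35) computes 35 * 2 = 70.
Step 3: result = 70

The answer is 70.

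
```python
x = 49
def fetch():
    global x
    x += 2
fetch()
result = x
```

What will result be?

Step 1: x = 49 globally.
Step 2: fetch() modifies global x: x += 2 = 51.
Step 3: result = 51

The answer is 51.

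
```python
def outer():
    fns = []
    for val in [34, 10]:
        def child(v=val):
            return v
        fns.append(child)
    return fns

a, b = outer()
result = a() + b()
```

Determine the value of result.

Step 1: Default argument v=val captures val at each iteration.
Step 2: a() returns 34 (captured at first iteration), b() returns 10 (captured at second).
Step 3: result = 34 + 10 = 44

The answer is 44.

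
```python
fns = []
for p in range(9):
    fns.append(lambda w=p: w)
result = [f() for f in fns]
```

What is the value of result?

Step 1: Default arg w=p captures p at each iteration.
Step 2: Each lambda has its own default: 0, 1, ..., 8.
Step 3: result = [0, 1, 2, 3, 4, 5, 6, 7, 8]

The answer is [0, 1, 2, 3, 4, 5, 6, 7, 8].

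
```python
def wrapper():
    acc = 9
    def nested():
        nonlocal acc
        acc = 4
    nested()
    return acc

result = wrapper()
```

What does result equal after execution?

Step 1: wrapper() sets acc = 9.
Step 2: nested() uses nonlocal to reassign acc = 4.
Step 3: result = 4

The answer is 4.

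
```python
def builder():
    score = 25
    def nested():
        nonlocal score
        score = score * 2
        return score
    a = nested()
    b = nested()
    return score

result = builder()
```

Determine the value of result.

Step 1: score starts at 25.
Step 2: First nested(): score = 25 * 2 = 50.
Step 3: Second nested(): score = 50 * 2 = 100.
Step 4: result = 100

The answer is 100.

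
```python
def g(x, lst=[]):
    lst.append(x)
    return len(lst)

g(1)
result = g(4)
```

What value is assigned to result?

Step 1: Mutable default list persists between calls.
Step 2: First call: lst = [1], len = 1. Second call: lst = [1, 4], len = 2.
Step 3: result = 2

The answer is 2.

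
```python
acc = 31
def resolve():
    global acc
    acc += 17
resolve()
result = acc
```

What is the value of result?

Step 1: acc = 31 globally.
Step 2: resolve() modifies global acc: acc += 17 = 48.
Step 3: result = 48

The answer is 48.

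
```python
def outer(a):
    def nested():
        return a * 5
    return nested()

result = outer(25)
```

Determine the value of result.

Step 1: outer(25) binds parameter a = 25.
Step 2: nested() accesses a = 25 from enclosing scope.
Step 3: result = 25 * 5 = 125

The answer is 125.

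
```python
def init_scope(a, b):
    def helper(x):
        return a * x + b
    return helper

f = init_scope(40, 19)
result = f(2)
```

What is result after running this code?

Step 1: init_scope(40, 19) captures a = 40, b = 19.
Step 2: f(2) computes 40 * 2 + 19 = 99.
Step 3: result = 99

The answer is 99.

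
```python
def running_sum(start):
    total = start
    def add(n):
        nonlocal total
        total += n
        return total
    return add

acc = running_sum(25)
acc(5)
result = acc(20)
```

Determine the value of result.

Step 1: running_sum(25) creates closure with total = 25.
Step 2: First acc(5): total = 25 + 5 = 30.
Step 3: Second acc(20): total = 30 + 20 = 50. result = 50

The answer is 50.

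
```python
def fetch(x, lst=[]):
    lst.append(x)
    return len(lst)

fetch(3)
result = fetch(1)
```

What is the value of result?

Step 1: Mutable default list persists between calls.
Step 2: First call: lst = [3], len = 1. Second call: lst = [3, 1], len = 2.
Step 3: result = 2

The answer is 2.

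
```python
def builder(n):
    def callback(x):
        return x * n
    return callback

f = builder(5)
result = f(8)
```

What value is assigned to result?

Step 1: builder(5) creates a closure capturing n = 5.
Step 2: f(8) computes 8 * 5 = 40.
Step 3: result = 40

The answer is 40.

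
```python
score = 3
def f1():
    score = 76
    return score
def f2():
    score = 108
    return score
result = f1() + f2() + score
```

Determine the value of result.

Step 1: Each function shadows global score with its own local.
Step 2: f1() returns 76, f2() returns 108.
Step 3: Global score = 3 is unchanged. result = 76 + 108 + 3 = 187

The answer is 187.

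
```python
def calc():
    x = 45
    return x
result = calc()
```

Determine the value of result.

Step 1: calc() defines x = 45 in its local scope.
Step 2: return x finds the local variable x = 45.
Step 3: result = 45

The answer is 45.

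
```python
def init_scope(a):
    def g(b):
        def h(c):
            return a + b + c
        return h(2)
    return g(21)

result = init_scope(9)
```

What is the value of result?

Step 1: a = 9, b = 21, c = 2 across three nested scopes.
Step 2: h() accesses all three via LEGB rule.
Step 3: result = 9 + 21 + 2 = 32

The answer is 32.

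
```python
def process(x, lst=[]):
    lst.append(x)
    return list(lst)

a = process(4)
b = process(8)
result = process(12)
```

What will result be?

Step 1: Default list is shared. list() creates copies for return values.
Step 2: Internal list grows: [4] -> [4, 8] -> [4, 8, 12].
Step 3: result = [4, 8, 12]

The answer is [4, 8, 12].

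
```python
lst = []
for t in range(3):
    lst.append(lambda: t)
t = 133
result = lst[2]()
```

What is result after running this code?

Step 1: Lambdas capture the variable t by reference, not by value.
Step 2: After the loop, t is reassigned to 133.
Step 3: lst[2]() looks up the current t = 133. result = 133

The answer is 133.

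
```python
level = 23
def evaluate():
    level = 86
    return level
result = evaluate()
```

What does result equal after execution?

Step 1: Global level = 23.
Step 2: evaluate() creates local level = 86, shadowing the global.
Step 3: Returns local level = 86. result = 86

The answer is 86.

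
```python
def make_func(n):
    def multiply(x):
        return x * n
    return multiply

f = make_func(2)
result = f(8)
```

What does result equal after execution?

Step 1: make_func(2) returns multiply closure with n = 2.
Step 2: f(8) computes 8 * 2 = 16.
Step 3: result = 16

The answer is 16.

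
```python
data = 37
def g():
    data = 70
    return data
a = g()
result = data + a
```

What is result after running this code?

Step 1: Global data = 37. g() returns local data = 70.
Step 2: a = 70. Global data still = 37.
Step 3: result = 37 + 70 = 107

The answer is 107.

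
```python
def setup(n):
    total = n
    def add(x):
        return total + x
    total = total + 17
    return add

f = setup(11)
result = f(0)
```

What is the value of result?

Step 1: setup(11) sets total = 11, then total = 11 + 17 = 28.
Step 2: Closures capture by reference, so add sees total = 28.
Step 3: f(0) returns 28 + 0 = 28

The answer is 28.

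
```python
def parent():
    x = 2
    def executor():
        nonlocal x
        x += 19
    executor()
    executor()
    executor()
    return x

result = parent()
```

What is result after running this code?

Step 1: x starts at 2.
Step 2: executor() is called 3 times, each adding 19.
Step 3: x = 2 + 19 * 3 = 59

The answer is 59.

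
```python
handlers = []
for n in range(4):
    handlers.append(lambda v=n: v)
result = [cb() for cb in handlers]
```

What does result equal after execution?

Step 1: Default arg v=n captures n at each iteration.
Step 2: Each lambda has its own default: 0, 1, ..., 3.
Step 3: result = [0, 1, 2, 3]

The answer is [0, 1, 2, 3].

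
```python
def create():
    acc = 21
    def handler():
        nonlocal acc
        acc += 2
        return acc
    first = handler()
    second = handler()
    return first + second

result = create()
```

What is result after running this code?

Step 1: acc starts at 21.
Step 2: First call: acc = 21 + 2 = 23, returns 23.
Step 3: Second call: acc = 23 + 2 = 25, returns 25.
Step 4: result = 23 + 25 = 48

The answer is 48.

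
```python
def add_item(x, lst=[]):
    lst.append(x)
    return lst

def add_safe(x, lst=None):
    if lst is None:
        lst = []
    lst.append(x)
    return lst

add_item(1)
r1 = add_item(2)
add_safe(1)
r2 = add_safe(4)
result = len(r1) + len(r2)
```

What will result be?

Step 1: add_item shares mutable default: after 2 calls, lst = [1, 2], len = 2.
Step 2: add_safe creates fresh list each time: r2 = [4], len = 1.
Step 3: result = 2 + 1 = 3

The answer is 3.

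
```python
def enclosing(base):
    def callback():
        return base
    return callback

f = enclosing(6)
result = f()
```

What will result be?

Step 1: enclosing(6) creates closure capturing base = 6.
Step 2: f() returns the captured base = 6.
Step 3: result = 6

The answer is 6.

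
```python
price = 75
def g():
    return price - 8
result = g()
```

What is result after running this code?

Step 1: price = 75 is defined globally.
Step 2: g() looks up price from global scope = 75, then computes 75 - 8 = 67.
Step 3: result = 67

The answer is 67.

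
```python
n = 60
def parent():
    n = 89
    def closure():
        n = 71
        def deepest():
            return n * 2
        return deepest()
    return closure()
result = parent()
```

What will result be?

Step 1: deepest() looks up n through LEGB: not local, finds n = 71 in enclosing closure().
Step 2: Returns 71 * 2 = 142.
Step 3: result = 142

The answer is 142.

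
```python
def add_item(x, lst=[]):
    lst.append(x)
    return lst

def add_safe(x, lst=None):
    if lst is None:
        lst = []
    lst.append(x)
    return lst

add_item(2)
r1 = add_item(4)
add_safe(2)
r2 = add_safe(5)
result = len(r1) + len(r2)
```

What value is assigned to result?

Step 1: add_item shares mutable default: after 2 calls, lst = [2, 4], len = 2.
Step 2: add_safe creates fresh list each time: r2 = [5], len = 1.
Step 3: result = 2 + 1 = 3

The answer is 3.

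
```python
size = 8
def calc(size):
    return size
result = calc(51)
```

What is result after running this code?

Step 1: Global size = 8.
Step 2: calc(51) takes parameter size = 51, which shadows the global.
Step 3: result = 51

The answer is 51.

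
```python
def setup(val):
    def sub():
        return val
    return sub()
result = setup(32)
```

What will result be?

Step 1: setup(32) binds parameter val = 32.
Step 2: sub() looks up val in enclosing scope and finds the parameter val = 32.
Step 3: result = 32

The answer is 32.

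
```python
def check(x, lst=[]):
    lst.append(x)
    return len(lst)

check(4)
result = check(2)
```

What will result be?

Step 1: Mutable default list persists between calls.
Step 2: First call: lst = [4], len = 1. Second call: lst = [4, 2], len = 2.
Step 3: result = 2

The answer is 2.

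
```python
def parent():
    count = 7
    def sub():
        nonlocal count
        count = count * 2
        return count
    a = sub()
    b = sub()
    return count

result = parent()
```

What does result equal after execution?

Step 1: count starts at 7.
Step 2: First sub(): count = 7 * 2 = 14.
Step 3: Second sub(): count = 14 * 2 = 28.
Step 4: result = 28

The answer is 28.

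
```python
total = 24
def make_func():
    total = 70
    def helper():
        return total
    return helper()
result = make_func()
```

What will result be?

Step 1: total = 24 globally, but make_func() defines total = 70 locally.
Step 2: helper() looks up total. Not in local scope, so checks enclosing scope (make_func) and finds total = 70.
Step 3: result = 70

The answer is 70.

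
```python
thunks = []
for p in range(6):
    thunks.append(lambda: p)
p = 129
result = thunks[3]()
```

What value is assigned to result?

Step 1: Lambdas capture the variable p by reference, not by value.
Step 2: After the loop, p is reassigned to 129.
Step 3: thunks[3]() looks up the current p = 129. result = 129

The answer is 129.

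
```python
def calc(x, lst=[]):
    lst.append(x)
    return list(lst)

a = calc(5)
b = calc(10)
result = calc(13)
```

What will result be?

Step 1: Default list is shared. list() creates copies for return values.
Step 2: Internal list grows: [5] -> [5, 10] -> [5, 10, 13].
Step 3: result = [5, 10, 13]

The answer is [5, 10, 13].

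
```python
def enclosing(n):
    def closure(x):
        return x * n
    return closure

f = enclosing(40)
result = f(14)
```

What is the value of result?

Step 1: enclosing(40) creates a closure capturing n = 40.
Step 2: f(14) computes 14 * 40 = 560.
Step 3: result = 560

The answer is 560.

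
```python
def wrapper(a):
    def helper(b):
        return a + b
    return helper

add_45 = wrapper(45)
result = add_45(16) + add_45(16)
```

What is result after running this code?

Step 1: add_45 captures a = 45.
Step 2: add_45(16) = 45 + 16 = 61, called twice.
Step 3: result = 61 + 61 = 122

The answer is 122.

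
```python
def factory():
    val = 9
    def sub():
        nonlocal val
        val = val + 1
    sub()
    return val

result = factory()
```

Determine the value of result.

Step 1: factory() sets val = 9.
Step 2: sub() uses nonlocal to modify val in factory's scope: val = 9 + 1 = 10.
Step 3: factory() returns the modified val = 10

The answer is 10.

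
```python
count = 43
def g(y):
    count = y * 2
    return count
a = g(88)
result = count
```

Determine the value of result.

Step 1: Global count = 43.
Step 2: g(88) creates local count = 88 * 2 = 176.
Step 3: Global count unchanged because no global keyword. result = 43

The answer is 43.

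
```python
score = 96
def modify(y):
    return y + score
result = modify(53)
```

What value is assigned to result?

Step 1: score = 96 is defined globally.
Step 2: modify(53) uses parameter y = 53 and looks up score from global scope = 96.
Step 3: result = 53 + 96 = 149

The answer is 149.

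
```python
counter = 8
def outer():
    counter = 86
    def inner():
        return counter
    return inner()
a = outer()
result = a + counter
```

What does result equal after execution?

Step 1: outer() has local counter = 86. inner() reads from enclosing.
Step 2: outer() returns 86. Global counter = 8 unchanged.
Step 3: result = 86 + 8 = 94

The answer is 94.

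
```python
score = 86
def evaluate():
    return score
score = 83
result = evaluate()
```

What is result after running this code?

Step 1: score is first set to 86, then reassigned to 83.
Step 2: evaluate() is called after the reassignment, so it looks up the current global score = 83.
Step 3: result = 83

The answer is 83.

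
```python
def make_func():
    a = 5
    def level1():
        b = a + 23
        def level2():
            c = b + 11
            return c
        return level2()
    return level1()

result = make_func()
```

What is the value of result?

Step 1: a = 5. b = a + 23 = 28.
Step 2: c = b + 11 = 28 + 11 = 39.
Step 3: result = 39

The answer is 39.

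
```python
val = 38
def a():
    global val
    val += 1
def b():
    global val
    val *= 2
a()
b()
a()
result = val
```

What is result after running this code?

Step 1: val = 38.
Step 2: a(): val = 38 + 1 = 39.
Step 3: b(): val = 39 * 2 = 78.
Step 4: a(): val = 78 + 1 = 79

The answer is 79.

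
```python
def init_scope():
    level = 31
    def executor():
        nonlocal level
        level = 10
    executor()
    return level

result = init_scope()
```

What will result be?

Step 1: init_scope() sets level = 31.
Step 2: executor() uses nonlocal to reassign level = 10.
Step 3: result = 10

The answer is 10.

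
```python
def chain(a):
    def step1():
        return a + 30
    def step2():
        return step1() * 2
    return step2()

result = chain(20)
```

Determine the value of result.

Step 1: chain(20) captures a = 20.
Step 2: step2() calls step1() which returns 20 + 30 = 50.
Step 3: step2() returns 50 * 2 = 100

The answer is 100.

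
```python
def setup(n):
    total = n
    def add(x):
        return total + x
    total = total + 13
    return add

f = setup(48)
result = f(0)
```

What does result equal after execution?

Step 1: setup(48) sets total = 48, then total = 48 + 13 = 61.
Step 2: Closures capture by reference, so add sees total = 61.
Step 3: f(0) returns 61 + 0 = 61

The answer is 61.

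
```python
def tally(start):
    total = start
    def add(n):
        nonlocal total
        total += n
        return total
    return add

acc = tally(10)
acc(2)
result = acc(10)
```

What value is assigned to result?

Step 1: tally(10) creates closure with total = 10.
Step 2: First acc(2): total = 10 + 2 = 12.
Step 3: Second acc(10): total = 12 + 10 = 22. result = 22

The answer is 22.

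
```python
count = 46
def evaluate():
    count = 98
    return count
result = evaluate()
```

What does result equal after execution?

Step 1: Global count = 46.
Step 2: evaluate() creates local count = 98, shadowing the global.
Step 3: Returns local count = 98. result = 98

The answer is 98.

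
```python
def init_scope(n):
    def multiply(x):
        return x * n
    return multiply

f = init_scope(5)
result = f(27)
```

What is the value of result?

Step 1: init_scope(5) returns multiply closure with n = 5.
Step 2: f(27) computes 27 * 5 = 135.
Step 3: result = 135

The answer is 135.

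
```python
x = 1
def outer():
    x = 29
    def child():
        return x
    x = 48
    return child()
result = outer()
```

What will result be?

Step 1: outer() sets x = 29, then later x = 48.
Step 2: child() is called after x is reassigned to 48. Closures capture variables by reference, not by value.
Step 3: result = 48

The answer is 48.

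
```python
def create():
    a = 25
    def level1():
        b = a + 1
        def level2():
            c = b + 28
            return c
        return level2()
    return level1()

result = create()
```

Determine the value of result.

Step 1: a = 25. b = a + 1 = 26.
Step 2: c = b + 28 = 26 + 28 = 54.
Step 3: result = 54

The answer is 54.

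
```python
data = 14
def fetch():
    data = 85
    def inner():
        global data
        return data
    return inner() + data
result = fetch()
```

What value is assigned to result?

Step 1: Global data = 14. fetch() shadows with local data = 85.
Step 2: inner() uses global keyword, so inner() returns global data = 14.
Step 3: fetch() returns 14 + 85 = 99

The answer is 99.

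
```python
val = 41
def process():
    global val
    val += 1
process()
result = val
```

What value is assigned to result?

Step 1: val = 41 globally.
Step 2: process() modifies global val: val += 1 = 42.
Step 3: result = 42

The answer is 42.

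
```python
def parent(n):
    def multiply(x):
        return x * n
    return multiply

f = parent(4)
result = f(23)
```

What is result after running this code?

Step 1: parent(4) returns multiply closure with n = 4.
Step 2: f(23) computes 23 * 4 = 92.
Step 3: result = 92

The answer is 92.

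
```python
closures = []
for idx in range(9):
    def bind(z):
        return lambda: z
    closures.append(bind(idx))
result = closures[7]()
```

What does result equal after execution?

Step 1: bind(idx) creates a new scope capturing z = idx at call time.
Step 2: closures[7] = bind(7), so its lambda captures z = 7.
Step 3: result = 7 (closure factory fixes late binding)

The answer is 7.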